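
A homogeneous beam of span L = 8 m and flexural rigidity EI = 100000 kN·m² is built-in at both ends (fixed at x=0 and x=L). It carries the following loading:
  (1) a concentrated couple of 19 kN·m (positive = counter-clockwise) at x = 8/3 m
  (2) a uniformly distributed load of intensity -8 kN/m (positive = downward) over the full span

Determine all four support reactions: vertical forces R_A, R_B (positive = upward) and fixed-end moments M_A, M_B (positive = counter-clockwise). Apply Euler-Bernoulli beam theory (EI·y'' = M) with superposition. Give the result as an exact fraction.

Load 1 — applied couple M₀=19 kN·m at a=8/3 m (b=L-a=16/3):
  R_A = 6M₀ab/L³ = 6·19·(8/3)·(16/3)/8³ = 19/6 kN
  M_A = M₀b(2a-b)/L² = 19·(16/3)·(2·(8/3)-(16/3))/8² = 0 kN·m
  R_B = -6M₀ab/L³ = -6·19·(8/3)·(16/3)/8³ = -19/6 kN
  M_B = M₀a(2b-a)/L² = 19·(8/3)·(2·(16/3)-(8/3))/8² = 19/3 kN·m
Load 2 — uniform load w=-8 kN/m over full span:
  R_A = wL/2 = (-8)·8/2 = -32 kN
  M_A = wL²/12 = (-8)·8²/12 = -128/3 kN·m
  R_B = wL/2 = (-8)·8/2 = -32 kN
  M_B = -wL²/12 = -(-8)·8²/12 = 128/3 kN·m
Superposition: R_A = -173/6 kN, M_A = -128/3 kN·m, R_B = -211/6 kN, M_B = 49 kN·m

R_A = -173/6 kN, M_A = -128/3 kN·m, R_B = -211/6 kN, M_B = 49 kN·m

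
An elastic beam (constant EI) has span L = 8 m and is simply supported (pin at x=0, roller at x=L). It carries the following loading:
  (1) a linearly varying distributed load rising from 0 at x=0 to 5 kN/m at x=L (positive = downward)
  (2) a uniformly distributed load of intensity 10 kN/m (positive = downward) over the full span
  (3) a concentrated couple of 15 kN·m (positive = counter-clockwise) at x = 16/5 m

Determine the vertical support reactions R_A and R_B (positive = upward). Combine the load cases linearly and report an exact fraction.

R_A = 1165/24 kN, R_B = 1235/24 kN

Load 1 — triangular load w₀=5 kN/m (0→w₀ over full span):
  R_A = w₀L/6 = 5·8/6 = 20/3 kN
  R_B = w₀L/3 = 5·8/3 = 40/3 kN
Load 2 — uniform load w=10 kN/m over full span:
  R_A = wL/2 = 10·8/2 = 40 kN
  R_B = wL/2 = 10·8/2 = 40 kN
Load 3 — applied couple M₀=15 kN·m at a=16/5 m (b=L-a=24/5):
  R_A = M₀/L = 15/8 kN
  R_B = -M₀/L = -15/8 kN
Superposition: R_A = 1165/24 kN, R_B = 1235/24 kN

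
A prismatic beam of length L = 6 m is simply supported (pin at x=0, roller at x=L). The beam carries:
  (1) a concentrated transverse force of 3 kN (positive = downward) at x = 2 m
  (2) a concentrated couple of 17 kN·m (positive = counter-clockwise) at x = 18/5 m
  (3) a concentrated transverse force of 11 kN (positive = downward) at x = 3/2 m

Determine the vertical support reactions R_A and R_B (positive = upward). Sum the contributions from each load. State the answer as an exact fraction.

Load 1 — point force P=3 kN at a=2 m (b=L-a=4):
  R_A = Pb/L = 3·4/6 = 2 kN
  R_B = Pa/L = 3·2/6 = 1 kN
Load 2 — applied couple M₀=17 kN·m at a=18/5 m (b=L-a=12/5):
  R_A = M₀/L = 17/6 kN
  R_B = -M₀/L = -17/6 kN
Load 3 — point force P=11 kN at a=3/2 m (b=L-a=9/2):
  R_A = Pb/L = 11·(9/2)/6 = 33/4 kN
  R_B = Pa/L = 11·(3/2)/6 = 11/4 kN
Superposition: R_A = 157/12 kN, R_B = 11/12 kN

R_A = 157/12 kN, R_B = 11/12 kN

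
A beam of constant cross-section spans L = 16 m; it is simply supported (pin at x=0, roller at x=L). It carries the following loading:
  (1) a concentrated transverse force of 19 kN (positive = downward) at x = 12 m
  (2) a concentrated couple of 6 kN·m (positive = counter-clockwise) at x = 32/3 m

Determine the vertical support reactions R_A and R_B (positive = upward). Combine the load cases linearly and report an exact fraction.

Load 1 — point force P=19 kN at a=12 m (b=L-a=4):
  R_A = Pb/L = 19·4/16 = 19/4 kN
  R_B = Pa/L = 19·12/16 = 57/4 kN
Load 2 — applied couple M₀=6 kN·m at a=32/3 m (b=L-a=16/3):
  R_A = M₀/L = 6/16 = 3/8 kN
  R_B = -M₀/L = -6/16 = -3/8 kN
Superposition: R_A = 41/8 kN, R_B = 111/8 kN

R_A = 41/8 kN, R_B = 111/8 kN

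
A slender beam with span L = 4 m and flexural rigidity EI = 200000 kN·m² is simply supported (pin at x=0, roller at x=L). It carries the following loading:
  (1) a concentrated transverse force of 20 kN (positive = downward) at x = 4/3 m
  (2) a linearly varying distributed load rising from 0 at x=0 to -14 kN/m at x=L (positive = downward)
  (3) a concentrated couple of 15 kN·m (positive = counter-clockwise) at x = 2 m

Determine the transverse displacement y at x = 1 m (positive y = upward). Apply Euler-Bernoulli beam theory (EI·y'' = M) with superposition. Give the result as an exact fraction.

Load 1 — point force P=20 kN at a=4/3 m (b=L-a=8/3):
  y_1 = -Pbx(L²-b²-x²)/(6LEI)  [x≤a] = -20·(8/3)·1·(4²-(8/3)²-1²)/(6·4·200000) = -71/810000 m
Load 2 — triangular load w₀=-14 kN/m (0→w₀ over full span):
  y_2 = -w₀x(7L⁴-10L²x²+3x⁴)/(360LEI) = -(-14)·1·(7·4⁴-10·4²·1²+3·1⁴)/(360·4·200000) = 763/9600000 m
Load 3 — applied couple M₀=15 kN·m at a=2 m (b=L-a=2):
  y_3 = (M₀x³/(6L)+C₁x)/EI  [x≤a] with C₁=M₀(3b²-L²)/(6L)=-5/2 = (15·1³/(6·4)+(-5/2)·1)/200000 = -3/320000 m
Superposition: y = Σ y_i = -4549/259200000 m ≈ -0.000018 m

y(1) = -4549/259200000 m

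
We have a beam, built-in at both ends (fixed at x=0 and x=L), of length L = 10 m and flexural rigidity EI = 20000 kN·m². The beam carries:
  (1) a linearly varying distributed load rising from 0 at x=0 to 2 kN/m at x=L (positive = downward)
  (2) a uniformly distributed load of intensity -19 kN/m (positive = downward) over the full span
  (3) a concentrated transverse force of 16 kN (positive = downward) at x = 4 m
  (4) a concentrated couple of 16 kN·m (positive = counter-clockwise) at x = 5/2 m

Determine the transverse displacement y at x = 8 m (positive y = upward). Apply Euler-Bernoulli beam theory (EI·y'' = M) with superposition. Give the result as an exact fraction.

Load 1 — triangular load w₀=2 kN/m (0→w₀ over full span):
  y_1 = -w₀x²(L-x)²(x+2L)/(120LEI) = -2·8²·(10-8)²·(8+2·10)/(120·10·20000) = -28/46875 m
Load 2 — uniform load w=-19 kN/m over full span:
  y_2 = -wx²(L-x)²/(24EI) = -(-19)·8²·(10-8)²/(24·20000) = 19/1875 m
Load 3 — point force P=16 kN at a=4 m (b=L-a=6):
  y_3 = -Pa²(L-x)²(3bL-(3b+a)(L-x))/(6L³EI)  [x>a] = -16·4²·(10-8)²·(3·6·10-(3·6+4)·(10-8))/(6·10³·20000) = -272/234375 m
Load 4 — applied couple M₀=16 kN·m at a=5/2 m (b=L-a=15/2):
  y_4 = (R_Ax³/6 - M_Ax²/2 - M₀(x-a)²/2)/EI  [x>a] with R_A=9/5, M_A=-3 = ((9/5)·8³/6 - (-3)·8²/2 - 16·(8-(5/2))²/2)/20000 = 19/50000 m
Superposition: y = Σ y_i = 32833/3750000 m ≈ 0.008755 m

y(8) = 32833/3750000 m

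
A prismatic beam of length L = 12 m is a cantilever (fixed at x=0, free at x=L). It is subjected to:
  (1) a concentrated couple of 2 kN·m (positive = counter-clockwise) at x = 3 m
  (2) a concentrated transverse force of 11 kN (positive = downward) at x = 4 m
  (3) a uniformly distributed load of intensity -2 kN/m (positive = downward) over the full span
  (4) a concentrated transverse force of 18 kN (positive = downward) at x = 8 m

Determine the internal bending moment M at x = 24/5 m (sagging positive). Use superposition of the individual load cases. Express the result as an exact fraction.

M(24/5) = -144/25 kN·m

Load 1 — applied couple M₀=2 kN·m at a=3 m (b=L-a=9):
  M_1 = 0  [x>a] = 0 kN·m
Load 2 — point force P=11 kN at a=4 m (b=L-a=8):
  M_2 = 0  [x>a] = 0 kN·m
Load 3 — uniform load w=-2 kN/m over full span:
  M_3 = -w(L-x)²/2 = -(-2)·(12-(24/5))²/2 = 1296/25 kN·m
Load 4 — point force P=18 kN at a=8 m (b=L-a=4):
  M_4 = -P(a-x)  [x≤a] = -18·(8-(24/5)) = -288/5 kN·m
Superposition: M = Σ M_i = -144/25 kN·m ≈ -5.760000 kN·m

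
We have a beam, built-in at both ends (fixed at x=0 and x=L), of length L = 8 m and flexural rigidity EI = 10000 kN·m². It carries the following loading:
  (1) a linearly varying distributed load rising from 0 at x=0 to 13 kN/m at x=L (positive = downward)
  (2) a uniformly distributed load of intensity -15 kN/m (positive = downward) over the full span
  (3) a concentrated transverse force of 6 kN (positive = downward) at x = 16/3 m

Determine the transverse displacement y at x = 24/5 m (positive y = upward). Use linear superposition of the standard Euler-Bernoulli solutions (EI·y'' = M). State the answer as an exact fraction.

Load 1 — triangular load w₀=13 kN/m (0→w₀ over full span):
  y_1 = -w₀x²(L-x)²(x+2L)/(120LEI) = -13·(24/5)²·(8-(24/5))²·((24/5)+2·8)/(120·8·10000) = -64896/9765625 m
Load 2 — uniform load w=-15 kN/m over full span:
  y_2 = -wx²(L-x)²/(24EI) = -(-15)·(24/5)²·(8-(24/5))²/(24·10000) = 1152/78125 m
Load 3 — point force P=6 kN at a=16/3 m (b=L-a=8/3):
  y_3 = -Pb²x²(3aL-(3a+b)x)/(6L³EI)  [x≤a] = -6·(8/3)²·(24/5)²·(3·(16/3)·8-(3·(16/3)+(8/3))·(24/5))/(6·8³·10000) = -96/78125 m
Superposition: y = Σ y_i = 67104/9765625 m ≈ 0.006871 m

y(24/5) = 67104/9765625 m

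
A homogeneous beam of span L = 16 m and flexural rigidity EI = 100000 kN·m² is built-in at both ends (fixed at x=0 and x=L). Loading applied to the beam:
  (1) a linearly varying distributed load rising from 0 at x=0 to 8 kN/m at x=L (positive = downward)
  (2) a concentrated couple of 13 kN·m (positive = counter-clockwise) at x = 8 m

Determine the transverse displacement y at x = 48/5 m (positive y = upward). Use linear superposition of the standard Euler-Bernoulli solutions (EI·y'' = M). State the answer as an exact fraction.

Load 1 — triangular load w₀=8 kN/m (0→w₀ over full span):
  y_1 = -w₀x²(L-x)²(x+2L)/(120LEI) = -8·(48/5)²·(16-(48/5))²·((48/5)+2·16)/(120·16·100000) = -319488/48828125 m
Load 2 — applied couple M₀=13 kN·m at a=8 m (b=L-a=8):
  y_2 = (R_Ax³/6 - M_Ax²/2 - M₀(x-a)²/2)/EI  [x>a] with R_A=39/32, M_A=13/4 = ((39/32)·(48/5)³/6 - (13/4)·(48/5)²/2 - 13·((48/5)-8)²/2)/100000 = 52/390625 m
Superposition: y = Σ y_i = -312988/48828125 m ≈ -0.006410 m

y(48/5) = -312988/48828125 m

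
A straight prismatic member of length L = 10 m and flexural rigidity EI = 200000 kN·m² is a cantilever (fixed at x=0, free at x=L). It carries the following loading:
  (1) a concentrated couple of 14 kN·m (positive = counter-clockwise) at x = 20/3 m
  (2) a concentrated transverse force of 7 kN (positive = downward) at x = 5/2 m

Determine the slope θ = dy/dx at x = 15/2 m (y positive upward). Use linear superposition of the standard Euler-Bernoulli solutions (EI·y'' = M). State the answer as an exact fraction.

Load 1 — applied couple M₀=14 kN·m at a=20/3 m (b=L-a=10/3):
  θ_1 = M₀a/EI  [x>a] = 14·(20/3)/200000 = 7/15000 rad
Load 2 — point force P=7 kN at a=5/2 m (b=L-a=15/2):
  θ_2 = -Pa²/(2EI)  [x>a] = -7·(5/2)²/(2·200000) = -7/64000 rad
Superposition: θ = Σ θ_i = 343/960000 rad ≈ 0.000357 rad

θ(15/2) = 343/960000 rad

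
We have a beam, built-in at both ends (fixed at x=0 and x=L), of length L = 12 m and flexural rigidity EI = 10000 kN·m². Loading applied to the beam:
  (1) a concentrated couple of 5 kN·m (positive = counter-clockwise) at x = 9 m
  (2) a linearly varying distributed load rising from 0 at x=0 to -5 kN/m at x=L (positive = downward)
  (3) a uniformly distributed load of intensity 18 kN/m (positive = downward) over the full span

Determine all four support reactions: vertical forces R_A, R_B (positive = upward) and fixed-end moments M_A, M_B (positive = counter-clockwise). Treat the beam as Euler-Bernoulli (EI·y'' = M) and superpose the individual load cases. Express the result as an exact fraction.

R_A = 3183/32 kN, M_A = 3097/16 kN·m, R_B = 2769/32 kN, M_B = -2895/16 kN·m

Load 1 — applied couple M₀=5 kN·m at a=9 m (b=L-a=3):
  R_A = 6M₀ab/L³ = 6·5·9·3/12³ = 15/32 kN
  M_A = M₀b(2a-b)/L² = 5·3·(2·9-3)/12² = 25/16 kN·m
  R_B = -6M₀ab/L³ = -6·5·9·3/12³ = -15/32 kN
  M_B = M₀a(2b-a)/L² = 5·9·(2·3-9)/12² = -15/16 kN·m
Load 2 — triangular load w₀=-5 kN/m (0→w₀ over full span):
  R_A = 3w₀L/20 = 3·(-5)·12/20 = -9 kN
  M_A = w₀L²/30 = (-5)·12²/30 = -24 kN·m
  R_B = 7w₀L/20 = 7·(-5)·12/20 = -21 kN
  M_B = -w₀L²/20 = -(-5)·12²/20 = 36 kN·m
Load 3 — uniform load w=18 kN/m over full span:
  R_A = wL/2 = 18·12/2 = 108 kN
  M_A = wL²/12 = 18·12²/12 = 216 kN·m
  R_B = wL/2 = 18·12/2 = 108 kN
  M_B = -wL²/12 = -18·12²/12 = -216 kN·m
Superposition: R_A = 3183/32 kN, M_A = 3097/16 kN·m, R_B = 2769/32 kN, M_B = -2895/16 kN·m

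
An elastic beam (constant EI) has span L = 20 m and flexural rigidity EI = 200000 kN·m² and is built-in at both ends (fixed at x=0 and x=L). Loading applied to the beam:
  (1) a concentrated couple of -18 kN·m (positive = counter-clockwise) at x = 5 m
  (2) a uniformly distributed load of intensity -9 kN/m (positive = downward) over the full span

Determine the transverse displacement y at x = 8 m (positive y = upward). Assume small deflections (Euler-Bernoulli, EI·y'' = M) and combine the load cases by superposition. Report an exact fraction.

y(8) = 16713/1000000 m

Load 1 — applied couple M₀=-18 kN·m at a=5 m (b=L-a=15):
  y_1 = (R_Ax³/6 - M_Ax²/2 - M₀(x-a)²/2)/EI  [x>a] with R_A=-81/80, M_A=27/8 = ((-81/80)·8³/6 - (27/8)·8²/2 - (-18)·(8-5)²/2)/200000 = -567/1000000 m
Load 2 — uniform load w=-9 kN/m over full span:
  y_2 = -wx²(L-x)²/(24EI) = -(-9)·8²·(20-8)²/(24·200000) = 54/3125 m
Superposition: y = Σ y_i = 16713/1000000 m ≈ 0.016713 m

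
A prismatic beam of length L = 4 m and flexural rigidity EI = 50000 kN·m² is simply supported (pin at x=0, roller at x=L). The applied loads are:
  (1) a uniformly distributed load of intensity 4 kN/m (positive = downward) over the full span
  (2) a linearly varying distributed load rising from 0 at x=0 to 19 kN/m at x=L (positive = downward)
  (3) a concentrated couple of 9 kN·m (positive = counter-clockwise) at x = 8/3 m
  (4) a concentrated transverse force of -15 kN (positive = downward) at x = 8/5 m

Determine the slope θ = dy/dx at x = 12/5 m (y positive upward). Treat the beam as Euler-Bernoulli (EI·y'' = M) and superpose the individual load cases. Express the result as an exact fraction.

θ(12/5) = 17287/140625000 rad

Load 1 — uniform load w=4 kN/m over full span:
  θ_1 = -w(L³-6Lx²+4x³)/(24EI) = -4·(4³-6·4·(12/5)²+4·(12/5)³)/(24·50000) = 74/1171875 rad
Load 2 — triangular load w₀=19 kN/m (0→w₀ over full span):
  θ_2 = -w₀(7L⁴-30L²x²+15x⁴)/(360LEI) = -19·(7·4⁴-30·4²·(12/5)²+15·(12/5)⁴)/(360·4·50000) = 2204/17578125 rad
Load 3 — applied couple M₀=9 kN·m at a=8/3 m (b=L-a=4/3):
  θ_3 = (M₀x²/(2L)+C₁)/EI  [x≤a] with C₁=M₀(3b²-L²)/(6L)=-4 = (9·(12/5)²/(2·4)+(-4))/50000 = 31/625000 rad
Load 4 — point force P=-15 kN at a=8/5 m (b=L-a=12/5):
  θ_4 = -Pa(2L²-6Lx+3x²+a²)/(6LEI)  [x>a] = -(-15)·(8/5)·(2·4²-6·4·(12/5)+3·(12/5)²+(8/5)²)/(6·4·50000) = -9/78125 rad
Superposition: θ = Σ θ_i = 17287/140625000 rad ≈ 0.000123 rad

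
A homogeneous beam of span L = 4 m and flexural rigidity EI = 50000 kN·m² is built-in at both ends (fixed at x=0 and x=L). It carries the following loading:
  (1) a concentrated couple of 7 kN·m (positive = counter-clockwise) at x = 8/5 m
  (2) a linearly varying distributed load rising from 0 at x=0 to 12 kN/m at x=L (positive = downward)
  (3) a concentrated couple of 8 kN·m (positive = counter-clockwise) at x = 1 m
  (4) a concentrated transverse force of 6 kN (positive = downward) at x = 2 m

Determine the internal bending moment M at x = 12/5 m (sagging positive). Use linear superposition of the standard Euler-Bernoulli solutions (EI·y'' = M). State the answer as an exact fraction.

M(12/5) = 719/250 kN·m

Load 1 — applied couple M₀=7 kN·m at a=8/5 m (b=L-a=12/5):
  M_1 = R_Ax - M_A - M₀  [x>a] with R_A=63/25, M_A=21/25 = (63/25)·(12/5) - (21/25) - 7 = -224/125 kN·m
Load 2 — triangular load w₀=12 kN/m (0→w₀ over full span):
  M_2 = 3w₀Lx/20 - w₀L²/30 - w₀x³/(6L) = 3·12·4·(12/5)/20 - 12·4²/30 - 12·(12/5)³/(6·4) = 496/125 kN·m
Load 3 — applied couple M₀=8 kN·m at a=1 m (b=L-a=3):
  M_3 = R_Ax - M_A - M₀  [x>a] with R_A=9/4, M_A=-3/2 = (9/4)·(12/5) - (-3/2) - 8 = -11/10 kN·m
Load 4 — point force P=6 kN at a=2 m (b=L-a=2):
  M_4 = Pa²(a+3b)(L-x)/L³ - Pa²b/L²  [x>a] = 6·2²·(2+3·2)·(4-(12/5))/4³ - 6·2²·2/4² = 9/5 kN·m
Superposition: M = Σ M_i = 719/250 kN·m ≈ 2.876000 kN·m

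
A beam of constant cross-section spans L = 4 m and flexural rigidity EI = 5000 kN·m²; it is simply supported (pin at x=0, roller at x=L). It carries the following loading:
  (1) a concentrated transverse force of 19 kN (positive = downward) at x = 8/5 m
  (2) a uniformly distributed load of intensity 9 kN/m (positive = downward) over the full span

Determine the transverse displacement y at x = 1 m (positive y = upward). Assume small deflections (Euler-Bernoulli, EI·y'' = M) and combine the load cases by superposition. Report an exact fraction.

Load 1 — point force P=19 kN at a=8/5 m (b=L-a=12/5):
  y_1 = -Pbx(L²-b²-x²)/(6LEI)  [x≤a] = -19·(12/5)·1·(4²-(12/5)²-1²)/(6·4·5000) = -4389/1250000 m
Load 2 — uniform load w=9 kN/m over full span:
  y_2 = -wx(L³-2Lx²+x³)/(24EI) = -9·1·(4³-2·4·1²+1³)/(24·5000) = -171/40000 m
Superposition: y = Σ y_i = -38931/5000000 m ≈ -0.007786 m

y(1) = -38931/5000000 m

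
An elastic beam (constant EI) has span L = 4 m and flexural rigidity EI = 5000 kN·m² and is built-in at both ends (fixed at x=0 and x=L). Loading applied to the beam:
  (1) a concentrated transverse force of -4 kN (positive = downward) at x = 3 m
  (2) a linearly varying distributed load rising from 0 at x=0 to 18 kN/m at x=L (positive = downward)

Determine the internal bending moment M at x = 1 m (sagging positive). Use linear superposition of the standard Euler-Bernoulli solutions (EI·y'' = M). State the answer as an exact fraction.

Load 1 — point force P=-4 kN at a=3 m (b=L-a=1):
  M_1 = Pb²(3a+b)x/L³ - Pab²/L²  [x≤a] = (-4)·1²·(3·3+1)·1/4³ - (-4)·3·1²/4² = 1/8 kN·m
Load 2 — triangular load w₀=18 kN/m (0→w₀ over full span):
  M_2 = 3w₀Lx/20 - w₀L²/30 - w₀x³/(6L) = 3·18·4·1/20 - 18·4²/30 - 18·1³/(6·4) = 9/20 kN·m
Superposition: M = Σ M_i = 23/40 kN·m ≈ 0.575000 kN·m

M(1) = 23/40 kN·m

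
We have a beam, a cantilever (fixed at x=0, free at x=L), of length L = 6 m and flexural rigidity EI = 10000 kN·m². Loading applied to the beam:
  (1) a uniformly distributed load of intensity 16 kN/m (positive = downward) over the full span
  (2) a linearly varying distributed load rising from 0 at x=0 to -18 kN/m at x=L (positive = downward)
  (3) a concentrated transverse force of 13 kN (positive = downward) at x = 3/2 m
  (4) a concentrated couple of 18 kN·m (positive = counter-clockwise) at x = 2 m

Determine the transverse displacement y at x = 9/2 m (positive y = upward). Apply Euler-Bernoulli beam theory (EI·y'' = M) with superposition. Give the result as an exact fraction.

y(9/2) = -321111/12800000 m

Load 1 — uniform load w=16 kN/m over full span:
  y_1 = -wx²(x²-4Lx+6L²)/(24EI) = -16·(9/2)²·((9/2)²-4·6·(9/2)+6·6²)/(24·10000) = -13851/80000 m
Load 2 — triangular load w₀=-18 kN/m (0→w₀ over full span):
  y_2 = (w₀Lx³/12-w₀L²x²/6-w₀x⁵/(120L))/EI = ((-18)·6·(9/2)³/12-(-18)·6²·(9/2)²/6-(-18)·(9/2)⁵/(120·6))/10000 = 1808649/12800000 m
Load 3 — point force P=13 kN at a=3/2 m (b=L-a=9/2):
  y_3 = -Pa²(3x-a)/(6EI)  [x>a] = -13·(3/2)²·(3·(9/2)-(3/2))/(6·10000) = -117/20000 m
Load 4 — applied couple M₀=18 kN·m at a=2 m (b=L-a=4):
  y_4 = M₀a(2x-a)/(2EI)  [x>a] = 18·2·(2·(9/2)-2)/(2·10000) = 63/5000 m
Superposition: y = Σ y_i = -321111/12800000 m ≈ -0.025087 m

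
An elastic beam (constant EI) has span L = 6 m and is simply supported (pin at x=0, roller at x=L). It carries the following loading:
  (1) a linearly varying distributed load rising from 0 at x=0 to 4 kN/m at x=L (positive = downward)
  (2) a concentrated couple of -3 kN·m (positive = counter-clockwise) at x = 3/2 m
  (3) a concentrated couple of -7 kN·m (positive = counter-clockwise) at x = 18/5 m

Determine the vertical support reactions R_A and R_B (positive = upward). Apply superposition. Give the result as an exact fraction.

Load 1 — triangular load w₀=4 kN/m (0→w₀ over full span):
  R_A = w₀L/6 = 4·6/6 = 4 kN
  R_B = w₀L/3 = 4·6/3 = 8 kN
Load 2 — applied couple M₀=-3 kN·m at a=3/2 m (b=L-a=9/2):
  R_A = M₀/L = (-3)/6 = -1/2 kN
  R_B = -M₀/L = -(-3)/6 = 1/2 kN
Load 3 — applied couple M₀=-7 kN·m at a=18/5 m (b=L-a=12/5):
  R_A = M₀/L = (-7)/6 = -7/6 kN
  R_B = -M₀/L = -(-7)/6 = 7/6 kN
Superposition: R_A = 7/3 kN, R_B = 29/3 kN

R_A = 7/3 kN, R_B = 29/3 kN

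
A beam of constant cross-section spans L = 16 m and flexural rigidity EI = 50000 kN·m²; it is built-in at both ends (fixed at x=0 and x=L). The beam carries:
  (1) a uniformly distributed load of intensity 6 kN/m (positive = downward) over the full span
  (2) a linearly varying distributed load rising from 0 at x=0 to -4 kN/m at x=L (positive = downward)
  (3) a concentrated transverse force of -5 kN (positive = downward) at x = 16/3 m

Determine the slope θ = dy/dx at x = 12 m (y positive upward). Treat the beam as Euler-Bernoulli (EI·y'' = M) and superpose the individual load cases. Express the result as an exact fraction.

Load 1 — uniform load w=6 kN/m over full span:
  θ_1 = -wx(L-x)(L-2x)/(12EI) = -6·12·(16-12)·(16-2·12)/(12·50000) = 12/3125 rad
Load 2 — triangular load w₀=-4 kN/m (0→w₀ over full span):
  θ_2 = -w₀(2x(L-x)(L-2x)(x+2L)+x²(L-x)²)/(120LEI) = -(-4)·(2·12·(16-12)·(16-2·12)·(12+2·16)+12²·(16-12)²)/(120·16·50000) = -41/31250 rad
Load 3 — point force P=-5 kN at a=16/3 m (b=L-a=32/3):
  θ_3 = Pa²(L-x)(2bL-(3b+a)(L-x))/(2L³EI)  [x>a] = (-5)·(16/3)²·(16-12)·(2·(32/3)·16-(3·(32/3)+(16/3))·(16-12))/(2·16³·50000) = -1/3750 rad
Superposition: θ = Σ θ_i = 106/46875 rad ≈ 0.002261 rad

θ(12) = 106/46875 rad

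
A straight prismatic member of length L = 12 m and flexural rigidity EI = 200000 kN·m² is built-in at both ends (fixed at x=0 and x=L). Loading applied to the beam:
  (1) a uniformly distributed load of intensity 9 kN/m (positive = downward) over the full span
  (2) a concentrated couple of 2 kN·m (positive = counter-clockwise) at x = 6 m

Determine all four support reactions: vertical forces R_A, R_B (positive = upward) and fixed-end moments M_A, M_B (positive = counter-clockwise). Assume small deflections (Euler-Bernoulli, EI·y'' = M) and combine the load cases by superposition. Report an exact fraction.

Load 1 — uniform load w=9 kN/m over full span:
  R_A = wL/2 = 9·12/2 = 54 kN
  M_A = wL²/12 = 9·12²/12 = 108 kN·m
  R_B = wL/2 = 9·12/2 = 54 kN
  M_B = -wL²/12 = -9·12²/12 = -108 kN·m
Load 2 — applied couple M₀=2 kN·m at a=6 m (b=L-a=6):
  R_A = 6M₀ab/L³ = 6·2·6·6/12³ = 1/4 kN
  M_A = M₀b(2a-b)/L² = 2·6·(2·6-6)/12² = 1/2 kN·m
  R_B = -6M₀ab/L³ = -6·2·6·6/12³ = -1/4 kN
  M_B = M₀a(2b-a)/L² = 2·6·(2·6-6)/12² = 1/2 kN·m
Superposition: R_A = 217/4 kN, M_A = 217/2 kN·m, R_B = 215/4 kN, M_B = -215/2 kN·m

R_A = 217/4 kN, M_A = 217/2 kN·m, R_B = 215/4 kN, M_B = -215/2 kN·m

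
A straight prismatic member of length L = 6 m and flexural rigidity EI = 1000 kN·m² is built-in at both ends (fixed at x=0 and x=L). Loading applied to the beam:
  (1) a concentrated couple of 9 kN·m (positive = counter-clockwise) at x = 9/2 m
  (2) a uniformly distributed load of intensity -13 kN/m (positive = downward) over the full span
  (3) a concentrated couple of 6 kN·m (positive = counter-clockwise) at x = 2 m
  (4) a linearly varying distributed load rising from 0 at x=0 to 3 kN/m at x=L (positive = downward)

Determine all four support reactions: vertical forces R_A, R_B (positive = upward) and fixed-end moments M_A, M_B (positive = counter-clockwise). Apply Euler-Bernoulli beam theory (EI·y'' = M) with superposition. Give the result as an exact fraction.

R_A = -7987/240 kN, M_A = -2607/80 kN·m, R_B = -8573/240 kN, M_B = 2713/80 kN·m

Load 1 — applied couple M₀=9 kN·m at a=9/2 m (b=L-a=3/2):
  R_A = 6M₀ab/L³ = 6·9·(9/2)·(3/2)/6³ = 27/16 kN
  M_A = M₀b(2a-b)/L² = 9·(3/2)·(2·(9/2)-(3/2))/6² = 45/16 kN·m
  R_B = -6M₀ab/L³ = -6·9·(9/2)·(3/2)/6³ = -27/16 kN
  M_B = M₀a(2b-a)/L² = 9·(9/2)·(2·(3/2)-(9/2))/6² = -27/16 kN·m
Load 2 — uniform load w=-13 kN/m over full span:
  R_A = wL/2 = (-13)·6/2 = -39 kN
  M_A = wL²/12 = (-13)·6²/12 = -39 kN·m
  R_B = wL/2 = (-13)·6/2 = -39 kN
  M_B = -wL²/12 = -(-13)·6²/12 = 39 kN·m
Load 3 — applied couple M₀=6 kN·m at a=2 m (b=L-a=4):
  R_A = 6M₀ab/L³ = 6·6·2·4/6³ = 4/3 kN
  M_A = M₀b(2a-b)/L² = 6·4·(2·2-4)/6² = 0 kN·m
  R_B = -6M₀ab/L³ = -6·6·2·4/6³ = -4/3 kN
  M_B = M₀a(2b-a)/L² = 6·2·(2·4-2)/6² = 2 kN·m
Load 4 — triangular load w₀=3 kN/m (0→w₀ over full span):
  R_A = 3w₀L/20 = 3·3·6/20 = 27/10 kN
  M_A = w₀L²/30 = 3·6²/30 = 18/5 kN·m
  R_B = 7w₀L/20 = 7·3·6/20 = 63/10 kN
  M_B = -w₀L²/20 = -3·6²/20 = -27/5 kN·m
Superposition: R_A = -7987/240 kN, M_A = -2607/80 kN·m, R_B = -8573/240 kN, M_B = 2713/80 kN·m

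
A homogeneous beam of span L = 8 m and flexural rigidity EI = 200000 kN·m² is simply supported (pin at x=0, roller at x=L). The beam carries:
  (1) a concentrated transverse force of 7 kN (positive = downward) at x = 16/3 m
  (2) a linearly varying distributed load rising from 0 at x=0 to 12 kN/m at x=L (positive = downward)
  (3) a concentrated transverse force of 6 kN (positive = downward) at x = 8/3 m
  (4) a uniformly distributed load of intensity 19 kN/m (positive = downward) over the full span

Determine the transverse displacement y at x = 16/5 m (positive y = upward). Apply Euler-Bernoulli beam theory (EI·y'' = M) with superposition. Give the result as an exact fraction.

Load 1 — point force P=7 kN at a=16/3 m (b=L-a=8/3):
  y_1 = -Pbx(L²-b²-x²)/(6LEI)  [x≤a] = -7·(8/3)·(16/5)·(8²-(8/3)²-(16/5)²)/(6·8·200000) = -9184/31640625 m
Load 2 — triangular load w₀=12 kN/m (0→w₀ over full span):
  y_2 = -w₀x(7L⁴-10L²x²+3x⁴)/(360LEI) = -12·(16/5)·(7·8⁴-10·8²·(16/5)²+3·(16/5)⁴)/(360·8·200000) = -73024/48828125 m
Load 3 — point force P=6 kN at a=8/3 m (b=L-a=16/3):
  y_3 = -Pa(L-x)(2Lx-a²-x²)/(6LEI)  [x>a] = -6·(8/3)·(8-(16/5))·(2·8·(16/5)-(8/3)²-(16/5)²)/(6·8·200000) = -952/3515625 m
Load 4 — uniform load w=19 kN/m over full span:
  y_4 = -wx(L³-2Lx²+x³)/(24EI) = -19·(16/5)·(8³-2·8·(16/5)²+(16/5)³)/(24·200000) = -9424/1953125 m
Superposition: y = Σ y_i = -27217544/3955078125 m ≈ -0.006882 m

y(16/5) = -27217544/3955078125 m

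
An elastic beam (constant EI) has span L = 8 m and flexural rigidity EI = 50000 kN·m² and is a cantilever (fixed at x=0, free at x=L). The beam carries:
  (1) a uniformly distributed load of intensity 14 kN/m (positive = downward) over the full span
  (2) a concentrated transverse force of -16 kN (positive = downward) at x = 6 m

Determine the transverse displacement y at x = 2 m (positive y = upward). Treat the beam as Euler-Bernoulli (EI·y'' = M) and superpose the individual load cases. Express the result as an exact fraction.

Load 1 — uniform load w=14 kN/m over full span:
  y_1 = -wx²(x²-4Lx+6L²)/(24EI) = -14·2²·(2²-4·8·2+6·8²)/(24·50000) = -189/12500 m
Load 2 — point force P=-16 kN at a=6 m (b=L-a=2):
  y_2 = -Px²(3a-x)/(6EI)  [x≤a] = -(-16)·2²·(3·6-2)/(6·50000) = 32/9375 m
Superposition: y = Σ y_i = -439/37500 m ≈ -0.011707 m

y(2) = -439/37500 m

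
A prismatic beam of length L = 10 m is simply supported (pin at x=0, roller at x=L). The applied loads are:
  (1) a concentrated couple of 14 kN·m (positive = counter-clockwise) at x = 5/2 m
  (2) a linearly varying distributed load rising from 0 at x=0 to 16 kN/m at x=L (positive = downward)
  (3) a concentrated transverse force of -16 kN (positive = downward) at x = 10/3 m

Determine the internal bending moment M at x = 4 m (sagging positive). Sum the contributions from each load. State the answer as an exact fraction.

M(4) = 246/5 kN·m

Load 1 — applied couple M₀=14 kN·m at a=5/2 m (b=L-a=15/2):
  M_1 = M₀x/L - M₀  [x>a] = 14·4/10 - 14 = -42/5 kN·m
Load 2 — triangular load w₀=16 kN/m (0→w₀ over full span):
  M_2 = w₀Lx/6 - w₀x³/(6L) = 16·10·4/6 - 16·4³/(6·10) = 448/5 kN·m
Load 3 — point force P=-16 kN at a=10/3 m (b=L-a=20/3):
  M_3 = Pa(L-x)/L  [x>a] = (-16)·(10/3)·(10-4)/10 = -32 kN·m
Superposition: M = Σ M_i = 246/5 kN·m ≈ 49.200000 kN·m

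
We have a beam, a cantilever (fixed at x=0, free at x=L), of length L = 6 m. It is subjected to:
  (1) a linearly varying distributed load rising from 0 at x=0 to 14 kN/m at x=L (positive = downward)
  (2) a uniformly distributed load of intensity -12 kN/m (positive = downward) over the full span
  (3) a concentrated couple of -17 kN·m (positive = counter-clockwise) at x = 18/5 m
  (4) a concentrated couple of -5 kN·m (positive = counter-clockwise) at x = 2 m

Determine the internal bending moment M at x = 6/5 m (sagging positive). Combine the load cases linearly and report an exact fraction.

Load 1 — triangular load w₀=14 kN/m (0→w₀ over full span):
  M_1 = w₀Lx/2 - w₀L²/3 - w₀x³/(6L) = 14·6·(6/5)/2 - 14·6²/3 - 14·(6/5)³/(6·6) = -14784/125 kN·m
Load 2 — uniform load w=-12 kN/m over full span:
  M_2 = -w(L-x)²/2 = -(-12)·(6-(6/5))²/2 = 3456/25 kN·m
Load 3 — applied couple M₀=-17 kN·m at a=18/5 m (b=L-a=12/5):
  M_3 = M₀  [x≤a] = (-17) = -17 kN·m
Load 4 — applied couple M₀=-5 kN·m at a=2 m (b=L-a=4):
  M_4 = M₀  [x≤a] = (-5) = -5 kN·m
Superposition: M = Σ M_i = -254/125 kN·m ≈ -2.032000 kN·m

M(6/5) = -254/125 kN·m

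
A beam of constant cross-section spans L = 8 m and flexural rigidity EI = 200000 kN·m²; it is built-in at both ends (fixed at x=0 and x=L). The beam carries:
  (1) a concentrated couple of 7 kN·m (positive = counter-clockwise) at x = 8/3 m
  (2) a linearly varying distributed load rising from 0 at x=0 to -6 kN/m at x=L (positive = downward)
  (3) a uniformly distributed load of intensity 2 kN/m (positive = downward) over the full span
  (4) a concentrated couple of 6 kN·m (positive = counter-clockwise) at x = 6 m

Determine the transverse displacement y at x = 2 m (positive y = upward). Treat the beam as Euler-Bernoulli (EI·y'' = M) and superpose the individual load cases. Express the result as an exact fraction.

y(2) = 1127/72000000 m

Load 1 — applied couple M₀=7 kN·m at a=8/3 m (b=L-a=16/3):
  y_1 = (R_Ax³/6 - M_Ax²/2)/EI  [x≤a] with R_A=7/6, M_A=0 = ((7/6)·2³/6 - 0·2²/2)/200000 = 7/900000 m
Load 2 — triangular load w₀=-6 kN/m (0→w₀ over full span):
  y_2 = -w₀x²(L-x)²(x+2L)/(120LEI) = -(-6)·2²·(8-2)²·(2+2·8)/(120·8·200000) = 81/1000000 m
Load 3 — uniform load w=2 kN/m over full span:
  y_3 = -wx²(L-x)²/(24EI) = -2·2²·(8-2)²/(24·200000) = -3/50000 m
Load 4 — applied couple M₀=6 kN·m at a=6 m (b=L-a=2):
  y_4 = (R_Ax³/6 - M_Ax²/2)/EI  [x≤a] with R_A=27/32, M_A=15/8 = ((27/32)·2³/6 - (15/8)·2²/2)/200000 = -21/1600000 m
Superposition: y = Σ y_i = 1127/72000000 m ≈ 0.000016 m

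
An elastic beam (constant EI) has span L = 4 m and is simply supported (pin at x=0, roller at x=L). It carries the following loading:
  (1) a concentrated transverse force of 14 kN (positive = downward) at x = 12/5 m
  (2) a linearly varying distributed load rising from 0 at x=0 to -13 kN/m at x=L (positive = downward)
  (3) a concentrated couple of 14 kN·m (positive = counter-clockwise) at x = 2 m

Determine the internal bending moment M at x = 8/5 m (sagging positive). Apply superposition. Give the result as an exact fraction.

M(8/5) = 364/125 kN·m

Load 1 — point force P=14 kN at a=12/5 m (b=L-a=8/5):
  M_1 = Pbx/L  [x≤a] = 14·(8/5)·(8/5)/4 = 224/25 kN·m
Load 2 — triangular load w₀=-13 kN/m (0→w₀ over full span):
  M_2 = w₀Lx/6 - w₀x³/(6L) = (-13)·4·(8/5)/6 - (-13)·(8/5)³/(6·4) = -1456/125 kN·m
Load 3 — applied couple M₀=14 kN·m at a=2 m (b=L-a=2):
  M_3 = M₀x/L  [x≤a] = 14·(8/5)/4 = 28/5 kN·m
Superposition: M = Σ M_i = 364/125 kN·m ≈ 2.912000 kN·m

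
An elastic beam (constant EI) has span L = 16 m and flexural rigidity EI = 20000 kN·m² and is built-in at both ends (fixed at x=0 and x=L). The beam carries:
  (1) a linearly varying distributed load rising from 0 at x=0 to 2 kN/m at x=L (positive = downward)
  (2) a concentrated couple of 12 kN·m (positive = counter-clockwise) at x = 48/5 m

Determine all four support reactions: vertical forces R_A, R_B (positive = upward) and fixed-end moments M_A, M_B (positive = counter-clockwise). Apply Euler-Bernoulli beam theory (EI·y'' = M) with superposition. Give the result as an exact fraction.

Load 1 — triangular load w₀=2 kN/m (0→w₀ over full span):
  R_A = 3w₀L/20 = 3·2·16/20 = 24/5 kN
  M_A = w₀L²/30 = 2·16²/30 = 256/15 kN·m
  R_B = 7w₀L/20 = 7·2·16/20 = 56/5 kN
  M_B = -w₀L²/20 = -2·16²/20 = -128/5 kN·m
Load 2 — applied couple M₀=12 kN·m at a=48/5 m (b=L-a=32/5):
  R_A = 6M₀ab/L³ = 6·12·(48/5)·(32/5)/16³ = 27/25 kN
  M_A = M₀b(2a-b)/L² = 12·(32/5)·(2·(48/5)-(32/5))/16² = 96/25 kN·m
  R_B = -6M₀ab/L³ = -6·12·(48/5)·(32/5)/16³ = -27/25 kN
  M_B = M₀a(2b-a)/L² = 12·(48/5)·(2·(32/5)-(48/5))/16² = 36/25 kN·m
Superposition: R_A = 147/25 kN, M_A = 1568/75 kN·m, R_B = 253/25 kN, M_B = -604/25 kN·m

R_A = 147/25 kN, M_A = 1568/75 kN·m, R_B = 253/25 kN, M_B = -604/25 kN·m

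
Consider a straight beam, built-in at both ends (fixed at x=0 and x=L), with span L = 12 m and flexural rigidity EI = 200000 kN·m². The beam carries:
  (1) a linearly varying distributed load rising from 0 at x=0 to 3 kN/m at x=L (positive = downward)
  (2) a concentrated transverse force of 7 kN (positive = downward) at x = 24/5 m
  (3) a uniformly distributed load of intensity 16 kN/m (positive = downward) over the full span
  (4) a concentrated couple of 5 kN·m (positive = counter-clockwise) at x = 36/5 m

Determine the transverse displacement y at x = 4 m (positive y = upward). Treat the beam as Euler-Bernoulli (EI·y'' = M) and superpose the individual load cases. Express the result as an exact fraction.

y(4) = -1557/390625 m

Load 1 — triangular load w₀=3 kN/m (0→w₀ over full span):
  y_1 = -w₀x²(L-x)²(x+2L)/(120LEI) = -3·4²·(12-4)²·(4+2·12)/(120·12·200000) = -14/46875 m
Load 2 — point force P=7 kN at a=24/5 m (b=L-a=36/5):
  y_2 = -Pb²x²(3aL-(3a+b)x)/(6L³EI)  [x≤a] = -7·(36/5)²·4²·(3·(24/5)·12-(3·(24/5)+(36/5))·4)/(6·12³·200000) = -189/781250 m
Load 3 — uniform load w=16 kN/m over full span:
  y_3 = -wx²(L-x)²/(24EI) = -16·4²·(12-4)²/(24·200000) = -32/9375 m
Load 4 — applied couple M₀=5 kN·m at a=36/5 m (b=L-a=24/5):
  y_4 = (R_Ax³/6 - M_Ax²/2)/EI  [x≤a] with R_A=3/5, M_A=8/5 = ((3/5)·4³/6 - (8/5)·4²/2)/200000 = -1/31250 m
Superposition: y = Σ y_i = -1557/390625 m ≈ -0.003986 m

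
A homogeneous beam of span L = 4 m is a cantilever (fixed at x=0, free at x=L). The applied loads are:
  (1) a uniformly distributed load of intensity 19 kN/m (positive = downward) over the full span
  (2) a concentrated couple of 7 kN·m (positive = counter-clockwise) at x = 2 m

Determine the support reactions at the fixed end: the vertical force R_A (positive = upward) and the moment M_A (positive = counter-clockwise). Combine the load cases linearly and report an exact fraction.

R_A = 76 kN, M_A = 145 kN·m

Load 1 — uniform load w=19 kN/m over full span:
  R_A = wL = 19·4 = 76 kN
  M_A = wL²/2 = 19·4²/2 = 152 kN·m
Load 2 — applied couple M₀=7 kN·m at a=2 m (b=L-a=2):
  R_A = 0 kN
  M_A = -M₀ = -7 kN·m
Superposition: R_A = 76 kN, M_A = 145 kN·m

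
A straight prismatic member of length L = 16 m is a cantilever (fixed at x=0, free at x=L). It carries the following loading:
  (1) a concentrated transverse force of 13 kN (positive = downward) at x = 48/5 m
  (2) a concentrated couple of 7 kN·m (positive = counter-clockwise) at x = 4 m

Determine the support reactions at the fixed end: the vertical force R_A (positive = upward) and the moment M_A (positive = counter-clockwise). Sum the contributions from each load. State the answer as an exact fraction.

R_A = 13 kN, M_A = 589/5 kN·m

Load 1 — point force P=13 kN at a=48/5 m (b=L-a=32/5):
  R_A = P = 13 kN
  M_A = Pa = 13·(48/5) = 624/5 kN·m
Load 2 — applied couple M₀=7 kN·m at a=4 m (b=L-a=12):
  R_A = 0 kN
  M_A = -M₀ = -7 kN·m
Superposition: R_A = 13 kN, M_A = 589/5 kN·m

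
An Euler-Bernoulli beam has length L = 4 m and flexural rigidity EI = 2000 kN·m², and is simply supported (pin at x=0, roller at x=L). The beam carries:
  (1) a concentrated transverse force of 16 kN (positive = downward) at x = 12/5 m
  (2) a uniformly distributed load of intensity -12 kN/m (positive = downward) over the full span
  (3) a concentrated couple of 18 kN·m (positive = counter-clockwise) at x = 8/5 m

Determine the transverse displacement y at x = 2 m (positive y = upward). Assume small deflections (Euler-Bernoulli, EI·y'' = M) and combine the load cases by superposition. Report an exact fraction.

Load 1 — point force P=16 kN at a=12/5 m (b=L-a=8/5):
  y_1 = -Pbx(L²-b²-x²)/(6LEI)  [x≤a] = -16·(8/5)·2·(4²-(8/5)²-2²)/(6·4·2000) = -472/46875 m
Load 2 — uniform load w=-12 kN/m over full span:
  y_2 = -wx(L³-2Lx²+x³)/(24EI) = -(-12)·2·(4³-2·4·2²+2³)/(24·2000) = 1/50 m
Load 3 — applied couple M₀=18 kN·m at a=8/5 m (b=L-a=12/5):
  y_3 = (M₀x³/(6L)-M₀(x-a)²/2+C₁x)/EI  [x>a] with C₁=M₀(3b²-L²)/(6L)=24/25 = (18·2³/(6·4)-18·(2-(8/5))²/2+(24/25)·2)/2000 = 81/25000 m
Superposition: y = Σ y_i = 4939/375000 m ≈ 0.013171 m

y(2) = 4939/375000 m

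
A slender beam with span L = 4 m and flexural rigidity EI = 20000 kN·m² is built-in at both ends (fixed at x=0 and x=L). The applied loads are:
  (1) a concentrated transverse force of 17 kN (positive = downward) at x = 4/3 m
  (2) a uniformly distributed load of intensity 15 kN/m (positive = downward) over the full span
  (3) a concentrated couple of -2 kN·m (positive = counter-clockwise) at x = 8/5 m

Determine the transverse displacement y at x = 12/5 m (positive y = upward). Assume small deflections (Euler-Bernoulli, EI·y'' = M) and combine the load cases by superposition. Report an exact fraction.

y(12/5) = -102692/158203125 m

Load 1 — point force P=17 kN at a=4/3 m (b=L-a=8/3):
  y_1 = -Pa²(L-x)²(3bL-(3b+a)(L-x))/(6L³EI)  [x>a] = -17·(4/3)²·(4-(12/5))²·(3·(8/3)·4-(3·(8/3)+(4/3))·(4-(12/5)))/(6·4³·20000) = -1088/6328125 m
Load 2 — uniform load w=15 kN/m over full span:
  y_2 = -wx²(L-x)²/(24EI) = -15·(12/5)²·(4-(12/5))²/(24·20000) = -36/78125 m
Load 3 — applied couple M₀=-2 kN·m at a=8/5 m (b=L-a=12/5):
  y_3 = (R_Ax³/6 - M_Ax²/2 - M₀(x-a)²/2)/EI  [x>a] with R_A=-18/25, M_A=-6/25 = ((-18/25)·(12/5)³/6 - (-6/25)·(12/5)²/2 - (-2)·((12/5)-(8/5))²/2)/20000 = -32/1953125 m
Superposition: y = Σ y_i = -102692/158203125 m ≈ -0.000649 m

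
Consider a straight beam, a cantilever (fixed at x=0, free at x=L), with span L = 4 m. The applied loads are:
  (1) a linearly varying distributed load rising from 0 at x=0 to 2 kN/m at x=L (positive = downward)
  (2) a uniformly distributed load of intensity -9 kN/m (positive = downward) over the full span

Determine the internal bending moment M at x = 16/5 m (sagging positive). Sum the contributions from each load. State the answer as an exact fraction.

M(16/5) = 856/375 kN·m

Load 1 — triangular load w₀=2 kN/m (0→w₀ over full span):
  M_1 = w₀Lx/2 - w₀L²/3 - w₀x³/(6L) = 2·4·(16/5)/2 - 2·4²/3 - 2·(16/5)³/(6·4) = -224/375 kN·m
Load 2 — uniform load w=-9 kN/m over full span:
  M_2 = -w(L-x)²/2 = -(-9)·(4-(16/5))²/2 = 72/25 kN·m
Superposition: M = Σ M_i = 856/375 kN·m ≈ 2.282667 kN·m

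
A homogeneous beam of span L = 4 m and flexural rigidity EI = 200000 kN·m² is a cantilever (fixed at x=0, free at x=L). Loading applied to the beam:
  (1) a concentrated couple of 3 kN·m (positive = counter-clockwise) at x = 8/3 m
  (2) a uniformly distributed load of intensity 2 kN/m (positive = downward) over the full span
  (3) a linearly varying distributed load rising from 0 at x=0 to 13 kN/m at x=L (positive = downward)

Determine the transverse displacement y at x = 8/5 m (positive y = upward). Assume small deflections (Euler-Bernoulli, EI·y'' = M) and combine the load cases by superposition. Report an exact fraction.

Load 1 — applied couple M₀=3 kN·m at a=8/3 m (b=L-a=4/3):
  y_1 = M₀x²/(2EI)  [x≤a] = 3·(8/5)²/(2·200000) = 3/156250 m
Load 2 — uniform load w=2 kN/m over full span:
  y_2 = -wx²(x²-4Lx+6L²)/(24EI) = -2·(8/5)²·((8/5)²-4·4·(8/5)+6·4²)/(24·200000) = -152/1953125 m
Load 3 — triangular load w₀=13 kN/m (0→w₀ over full span):
  y_3 = (w₀Lx³/12-w₀L²x²/6-w₀x⁵/(120L))/EI = (13·4·(8/5)³/12-13·4²·(8/5)²/6-13·(8/5)⁵/(120·4))/200000 = -52208/146484375 m
Superposition: y = Σ y_i = -121591/292968750 m ≈ -0.000415 m

y(8/5) = -121591/292968750 m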